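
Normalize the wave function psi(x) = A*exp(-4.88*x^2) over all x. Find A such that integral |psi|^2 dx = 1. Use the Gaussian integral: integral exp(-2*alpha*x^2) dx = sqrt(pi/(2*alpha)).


integral |psi|^2 dx = A^2 * sqrt(pi/(2*alpha)) = 1
A^2 = sqrt(2*alpha/pi)
= sqrt(2 * 4.88 / pi)
= 1.762585
A = sqrt(1.762585)
= 1.3276

1.3276


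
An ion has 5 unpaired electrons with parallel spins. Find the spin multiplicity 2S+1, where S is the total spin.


Total spin S = N * (1/2) = 5 * 0.5 = 2.5
Spin multiplicity = 2S + 1
= 2 * 2.5 + 1
= 6

6


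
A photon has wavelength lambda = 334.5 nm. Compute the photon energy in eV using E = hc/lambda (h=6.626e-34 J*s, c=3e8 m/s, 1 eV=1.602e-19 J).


E = hc / lambda
= (6.626e-34)(3e8) / (334.5e-9)
= 1.9878e-25 / 3.3450e-07
= 5.9426e-19 J
Converting to eV: 5.9426e-19 / 1.602e-19
= 3.7095 eV

3.7095


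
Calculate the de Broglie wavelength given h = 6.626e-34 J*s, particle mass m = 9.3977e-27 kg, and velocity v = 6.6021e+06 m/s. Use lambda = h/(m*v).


lambda = h / (m * v)
= 6.626e-34 / (9.3977e-27 * 6.6021e+06)
= 6.626e-34 / 6.2045e-20
= 1.0679e-14 m

1.0679e-14


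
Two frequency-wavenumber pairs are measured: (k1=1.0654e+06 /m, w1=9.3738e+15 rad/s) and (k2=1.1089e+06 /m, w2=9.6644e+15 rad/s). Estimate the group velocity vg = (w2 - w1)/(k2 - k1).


vg = (w2 - w1) / (k2 - k1)
= (9.6644e+15 - 9.3738e+15) / (1.1089e+06 - 1.0654e+06)
= 2.9060e+14 / 4.3500e+04
= 6.6805e+09 m/s

6.6805e+09


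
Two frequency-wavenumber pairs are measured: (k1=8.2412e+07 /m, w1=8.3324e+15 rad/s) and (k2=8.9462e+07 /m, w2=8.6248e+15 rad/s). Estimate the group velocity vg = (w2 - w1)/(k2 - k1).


vg = (w2 - w1) / (k2 - k1)
= (8.6248e+15 - 8.3324e+15) / (8.9462e+07 - 8.2412e+07)
= 2.9240e+14 / 7.0500e+06
= 4.1475e+07 m/s

4.1475e+07


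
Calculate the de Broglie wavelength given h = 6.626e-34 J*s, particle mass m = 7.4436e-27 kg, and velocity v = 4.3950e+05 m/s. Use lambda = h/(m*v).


lambda = h / (m * v)
= 6.626e-34 / (7.4436e-27 * 4.3950e+05)
= 6.626e-34 / 3.2715e-21
= 2.0254e-13 m

2.0254e-13


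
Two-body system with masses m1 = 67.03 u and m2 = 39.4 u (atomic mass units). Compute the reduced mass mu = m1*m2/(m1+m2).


mu = m1 * m2 / (m1 + m2)
= 67.03 * 39.4 / (67.03 + 39.4)
= 2640.982 / 106.43
= 24.8143 u

24.8143


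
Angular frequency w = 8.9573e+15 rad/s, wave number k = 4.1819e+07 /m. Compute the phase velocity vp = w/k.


vp = w / k
= 8.9573e+15 / 4.1819e+07
= 2.1419e+08 m/s

2.1419e+08


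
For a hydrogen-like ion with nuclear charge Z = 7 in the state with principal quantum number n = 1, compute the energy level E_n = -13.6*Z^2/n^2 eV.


E_n = -13.6 * Z^2 / n^2
= -13.6 * 7^2 / 1^2
= -13.6 * 49 / 1
= -666.4 eV

-666.4


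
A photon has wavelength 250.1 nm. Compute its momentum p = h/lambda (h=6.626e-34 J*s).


p = h / lambda
= 6.626e-34 / (250.1e-9)
= 6.626e-34 / 2.5010e-07
= 2.6493e-27 kg*m/s

2.6493e-27


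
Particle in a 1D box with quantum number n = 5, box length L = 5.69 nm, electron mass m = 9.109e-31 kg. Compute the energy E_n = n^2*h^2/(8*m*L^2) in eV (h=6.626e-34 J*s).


E = n^2 * h^2 / (8 * m * L^2)
= 5^2 * (6.626e-34)^2 / (8 * 9.109e-31 * (5.69e-9)^2)
= 25 * 4.3904e-67 / (8 * 9.109e-31 * 3.2376e-17)
= 4.6522e-20 J
= 0.2904 eV

0.2904


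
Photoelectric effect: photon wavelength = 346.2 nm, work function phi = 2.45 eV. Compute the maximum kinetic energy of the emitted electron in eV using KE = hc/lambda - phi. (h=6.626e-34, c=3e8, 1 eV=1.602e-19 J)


E_photon = hc / lambda
= (6.626e-34)(3e8) / (346.2e-9)
= 5.7418e-19 J
= 3.5841 eV
KE = E_photon - phi
= 3.5841 - 2.45
= 1.1341 eV

1.1341


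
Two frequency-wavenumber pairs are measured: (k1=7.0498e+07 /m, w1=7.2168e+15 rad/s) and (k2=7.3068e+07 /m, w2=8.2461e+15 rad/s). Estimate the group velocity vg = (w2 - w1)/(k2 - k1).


vg = (w2 - w1) / (k2 - k1)
= (8.2461e+15 - 7.2168e+15) / (7.3068e+07 - 7.0498e+07)
= 1.0293e+15 / 2.5700e+06
= 4.0051e+08 m/s

4.0051e+08


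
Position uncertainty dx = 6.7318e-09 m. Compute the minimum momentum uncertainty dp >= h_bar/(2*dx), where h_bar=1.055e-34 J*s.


dp = h_bar / (2 * dx)
= 1.055e-34 / (2 * 6.7318e-09)
= 1.055e-34 / 1.3464e-08
= 7.8359e-27 kg*m/s

7.8359e-27


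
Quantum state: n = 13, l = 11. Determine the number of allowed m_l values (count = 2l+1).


m_l ranges from -l to +l in integer steps
So m_l goes from -11 to +11
Count = 2l + 1 = 2*11 + 1
= 23

23


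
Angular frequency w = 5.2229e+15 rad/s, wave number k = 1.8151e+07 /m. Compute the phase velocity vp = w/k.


vp = w / k
= 5.2229e+15 / 1.8151e+07
= 2.8775e+08 m/s

2.8775e+08


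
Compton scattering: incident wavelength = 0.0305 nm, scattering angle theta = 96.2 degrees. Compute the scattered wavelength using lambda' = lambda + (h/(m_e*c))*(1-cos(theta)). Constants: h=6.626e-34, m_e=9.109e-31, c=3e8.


Compton wavelength: h/(m_e*c) = 2.4247e-12 m
d_lambda = 2.4247e-12 * (1 - cos(96.2 deg))
= 2.4247e-12 * 1.107999
= 2.6866e-12 m = 0.002687 nm
lambda' = 0.0305 + 0.002687
= 0.033187 nm

0.033187


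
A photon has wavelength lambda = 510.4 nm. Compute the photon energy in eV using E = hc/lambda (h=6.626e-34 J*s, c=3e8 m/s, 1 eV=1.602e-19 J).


E = hc / lambda
= (6.626e-34)(3e8) / (510.4e-9)
= 1.9878e-25 / 5.1040e-07
= 3.8946e-19 J
Converting to eV: 3.8946e-19 / 1.602e-19
= 2.4311 eV

2.4311


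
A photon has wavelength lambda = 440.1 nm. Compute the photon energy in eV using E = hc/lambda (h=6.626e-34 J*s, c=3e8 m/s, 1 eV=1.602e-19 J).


E = hc / lambda
= (6.626e-34)(3e8) / (440.1e-9)
= 1.9878e-25 / 4.4010e-07
= 4.5167e-19 J
Converting to eV: 4.5167e-19 / 1.602e-19
= 2.8194 eV

2.8194


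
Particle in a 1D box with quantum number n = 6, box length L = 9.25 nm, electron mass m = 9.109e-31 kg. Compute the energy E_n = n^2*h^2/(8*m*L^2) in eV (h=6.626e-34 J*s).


E = n^2 * h^2 / (8 * m * L^2)
= 6^2 * (6.626e-34)^2 / (8 * 9.109e-31 * (9.25e-9)^2)
= 36 * 4.3904e-67 / (8 * 9.109e-31 * 8.5562e-17)
= 2.5349e-20 J
= 0.1582 eV

0.1582


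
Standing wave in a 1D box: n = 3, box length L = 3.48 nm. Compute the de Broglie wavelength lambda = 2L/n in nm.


lambda = 2L / n
= 2 * 3.48 / 3
= 6.96 / 3
= 2.32 nm

2.32


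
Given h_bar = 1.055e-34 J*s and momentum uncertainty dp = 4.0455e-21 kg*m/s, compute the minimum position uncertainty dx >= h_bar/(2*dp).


dx = h_bar / (2 * dp)
= 1.055e-34 / (2 * 4.0455e-21)
= 1.055e-34 / 8.0910e-21
= 1.3039e-14 m

1.3039e-14


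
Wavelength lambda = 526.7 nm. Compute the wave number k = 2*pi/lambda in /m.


k = 2 * pi / lambda
= 6.2832 / (526.7e-9)
= 6.2832 / 5.2670e-07
= 1.1929e+07 /m

1.1929e+07


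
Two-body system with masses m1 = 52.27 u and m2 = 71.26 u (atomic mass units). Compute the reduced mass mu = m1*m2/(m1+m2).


mu = m1 * m2 / (m1 + m2)
= 52.27 * 71.26 / (52.27 + 71.26)
= 3724.7602 / 123.53
= 30.1527 u

30.1527


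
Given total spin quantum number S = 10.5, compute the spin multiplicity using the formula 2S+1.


Spin multiplicity = 2S + 1
= 2 * 10.5 + 1
= 21.0 + 1
= 22

22


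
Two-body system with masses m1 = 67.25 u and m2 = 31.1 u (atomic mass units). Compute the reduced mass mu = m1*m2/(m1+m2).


mu = m1 * m2 / (m1 + m2)
= 67.25 * 31.1 / (67.25 + 31.1)
= 2091.475 / 98.35
= 21.2656 u

21.2656


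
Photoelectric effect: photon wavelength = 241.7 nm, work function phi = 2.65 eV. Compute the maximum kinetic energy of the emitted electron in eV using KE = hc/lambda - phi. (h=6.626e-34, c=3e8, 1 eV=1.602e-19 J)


E_photon = hc / lambda
= (6.626e-34)(3e8) / (241.7e-9)
= 8.2242e-19 J
= 5.1337 eV
KE = E_photon - phi
= 5.1337 - 2.65
= 2.4837 eV

2.4837


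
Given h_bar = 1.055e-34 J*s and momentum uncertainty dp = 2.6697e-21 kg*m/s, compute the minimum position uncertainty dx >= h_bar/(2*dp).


dx = h_bar / (2 * dp)
= 1.055e-34 / (2 * 2.6697e-21)
= 1.055e-34 / 5.3394e-21
= 1.9759e-14 m

1.9759e-14


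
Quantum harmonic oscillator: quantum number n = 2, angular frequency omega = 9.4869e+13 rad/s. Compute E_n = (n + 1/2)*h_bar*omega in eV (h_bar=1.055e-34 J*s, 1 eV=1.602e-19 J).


E = (n + 1/2) * h_bar * omega
= (2 + 0.5) * 1.055e-34 * 9.4869e+13
= 2.5 * 1.0009e-20
= 2.5022e-20 J
= 0.1562 eV

0.1562


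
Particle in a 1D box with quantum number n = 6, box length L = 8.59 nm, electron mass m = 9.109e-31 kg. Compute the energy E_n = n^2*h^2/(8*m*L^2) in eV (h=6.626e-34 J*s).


E = n^2 * h^2 / (8 * m * L^2)
= 6^2 * (6.626e-34)^2 / (8 * 9.109e-31 * (8.59e-9)^2)
= 36 * 4.3904e-67 / (8 * 9.109e-31 * 7.3788e-17)
= 2.9394e-20 J
= 0.1835 eV

0.1835


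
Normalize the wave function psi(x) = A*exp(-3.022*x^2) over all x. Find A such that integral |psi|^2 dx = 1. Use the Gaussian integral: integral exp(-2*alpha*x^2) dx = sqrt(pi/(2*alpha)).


integral |psi|^2 dx = A^2 * sqrt(pi/(2*alpha)) = 1
A^2 = sqrt(2*alpha/pi)
= sqrt(2 * 3.022 / pi)
= 1.387035
A = sqrt(1.387035)
= 1.1777

1.1777


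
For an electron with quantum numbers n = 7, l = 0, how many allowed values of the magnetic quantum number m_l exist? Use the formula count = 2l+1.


m_l ranges from -l to +l in integer steps
So m_l goes from -0 to +0
Count = 2l + 1 = 2*0 + 1
= 1

1


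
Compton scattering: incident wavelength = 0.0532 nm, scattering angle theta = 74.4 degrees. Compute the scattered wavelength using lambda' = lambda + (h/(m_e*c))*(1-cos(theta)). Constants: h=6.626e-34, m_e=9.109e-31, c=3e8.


Compton wavelength: h/(m_e*c) = 2.4247e-12 m
d_lambda = 2.4247e-12 * (1 - cos(74.4 deg))
= 2.4247e-12 * 0.73108
= 1.7727e-12 m = 0.001773 nm
lambda' = 0.0532 + 0.001773
= 0.054973 nm

0.054973


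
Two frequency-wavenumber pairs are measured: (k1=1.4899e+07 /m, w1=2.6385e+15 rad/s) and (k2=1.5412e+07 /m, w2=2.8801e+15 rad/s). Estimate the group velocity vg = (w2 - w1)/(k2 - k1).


vg = (w2 - w1) / (k2 - k1)
= (2.8801e+15 - 2.6385e+15) / (1.5412e+07 - 1.4899e+07)
= 2.4160e+14 / 5.1300e+05
= 4.7096e+08 m/s

4.7096e+08


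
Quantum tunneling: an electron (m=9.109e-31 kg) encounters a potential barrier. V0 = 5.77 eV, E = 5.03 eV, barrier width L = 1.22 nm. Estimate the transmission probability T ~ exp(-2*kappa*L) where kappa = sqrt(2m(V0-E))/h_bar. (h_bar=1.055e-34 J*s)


V0 - E = 0.74 eV = 1.1855e-19 J
kappa = sqrt(2 * m * (V0-E)) / h_bar
= sqrt(2 * 9.109e-31 * 1.1855e-19) / 1.055e-34
= 4.4050e+09 /m
2*kappa*L = 2 * 4.4050e+09 * 1.22e-9
= 10.7482
T = exp(-10.7482) = 2.148453e-05

2.148453e-05


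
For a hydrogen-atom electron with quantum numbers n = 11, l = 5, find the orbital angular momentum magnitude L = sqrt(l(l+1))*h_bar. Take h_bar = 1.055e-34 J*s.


L = sqrt(l*(l+1)) * h_bar
= sqrt(5 * 6) * 1.055e-34
= sqrt(30) * 1.055e-34
= 5.4772 * 1.055e-34
= 5.7785e-34 J*s

5.7785e-34


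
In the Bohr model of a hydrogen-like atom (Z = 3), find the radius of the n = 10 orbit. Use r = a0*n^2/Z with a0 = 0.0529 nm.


r = a0 * n^2 / Z
= 0.0529 * 10^2 / 3
= 0.0529 * 100 / 3
= 1.7633 nm

1.7633


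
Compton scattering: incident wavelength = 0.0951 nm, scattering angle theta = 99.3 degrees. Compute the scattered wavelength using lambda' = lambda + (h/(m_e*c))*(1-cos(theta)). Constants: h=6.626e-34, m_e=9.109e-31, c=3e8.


Compton wavelength: h/(m_e*c) = 2.4247e-12 m
d_lambda = 2.4247e-12 * (1 - cos(99.3 deg))
= 2.4247e-12 * 1.161604
= 2.8166e-12 m = 0.002817 nm
lambda' = 0.0951 + 0.002817
= 0.097917 nm

0.097917


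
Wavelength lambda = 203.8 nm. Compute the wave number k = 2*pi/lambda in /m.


k = 2 * pi / lambda
= 6.2832 / (203.8e-9)
= 6.2832 / 2.0380e-07
= 3.0830e+07 /m

3.0830e+07


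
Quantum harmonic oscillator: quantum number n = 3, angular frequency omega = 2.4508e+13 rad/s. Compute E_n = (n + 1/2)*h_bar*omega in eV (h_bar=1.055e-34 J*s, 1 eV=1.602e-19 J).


E = (n + 1/2) * h_bar * omega
= (3 + 0.5) * 1.055e-34 * 2.4508e+13
= 3.5 * 2.5856e-21
= 9.0496e-21 J
= 0.0565 eV

0.0565


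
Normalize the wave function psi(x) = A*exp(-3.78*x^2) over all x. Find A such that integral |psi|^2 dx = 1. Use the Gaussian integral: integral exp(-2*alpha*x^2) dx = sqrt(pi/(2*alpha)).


integral |psi|^2 dx = A^2 * sqrt(pi/(2*alpha)) = 1
A^2 = sqrt(2*alpha/pi)
= sqrt(2 * 3.78 / pi)
= 1.551265
A = sqrt(1.551265)
= 1.2455

1.2455


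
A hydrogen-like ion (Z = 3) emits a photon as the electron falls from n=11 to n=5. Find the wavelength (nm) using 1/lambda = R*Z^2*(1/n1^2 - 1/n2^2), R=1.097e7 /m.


1/lambda = R * Z^2 * (1/n1^2 - 1/n2^2)
= 1.097e7 * 3^2 * (1/5^2 - 1/11^2)
= 1.097e7 * 9 * (0.04 - 0.008264)
= 3.1332e+06 /m
lambda = 1 / 3.1332e+06
= 319.1575 nm

319.1575


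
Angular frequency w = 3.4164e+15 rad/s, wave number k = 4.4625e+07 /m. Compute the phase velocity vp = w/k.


vp = w / k
= 3.4164e+15 / 4.4625e+07
= 7.6558e+07 m/s

7.6558e+07


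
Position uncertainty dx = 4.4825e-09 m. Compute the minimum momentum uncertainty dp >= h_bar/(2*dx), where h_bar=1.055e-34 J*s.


dp = h_bar / (2 * dx)
= 1.055e-34 / (2 * 4.4825e-09)
= 1.055e-34 / 8.9650e-09
= 1.1768e-26 kg*m/s

1.1768e-26


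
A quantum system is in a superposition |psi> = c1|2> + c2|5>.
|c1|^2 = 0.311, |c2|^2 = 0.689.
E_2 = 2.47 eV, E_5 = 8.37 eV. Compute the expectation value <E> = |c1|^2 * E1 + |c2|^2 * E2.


<E> = |c1|^2 * E1 + |c2|^2 * E2
= 0.311 * 2.47 + 0.689 * 8.37
= 0.7682 + 5.7669
= 6.5351 eV

6.5351


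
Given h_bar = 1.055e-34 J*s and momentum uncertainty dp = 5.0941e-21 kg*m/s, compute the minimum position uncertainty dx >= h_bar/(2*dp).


dx = h_bar / (2 * dp)
= 1.055e-34 / (2 * 5.0941e-21)
= 1.055e-34 / 1.0188e-20
= 1.0355e-14 m

1.0355e-14


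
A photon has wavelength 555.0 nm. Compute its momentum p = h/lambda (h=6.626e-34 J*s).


p = h / lambda
= 6.626e-34 / (555.0e-9)
= 6.626e-34 / 5.5500e-07
= 1.1939e-27 kg*m/s

1.1939e-27


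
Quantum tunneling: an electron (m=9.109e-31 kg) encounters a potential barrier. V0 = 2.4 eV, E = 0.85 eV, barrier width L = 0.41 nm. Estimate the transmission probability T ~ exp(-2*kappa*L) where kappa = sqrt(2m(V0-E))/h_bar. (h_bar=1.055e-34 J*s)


V0 - E = 1.55 eV = 2.4831e-19 J
kappa = sqrt(2 * m * (V0-E)) / h_bar
= sqrt(2 * 9.109e-31 * 2.4831e-19) / 1.055e-34
= 6.3752e+09 /m
2*kappa*L = 2 * 6.3752e+09 * 0.41e-9
= 5.2277
T = exp(-5.2277) = 5.365970e-03

5.365970e-03


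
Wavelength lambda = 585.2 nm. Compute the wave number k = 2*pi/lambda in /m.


k = 2 * pi / lambda
= 6.2832 / (585.2e-9)
= 6.2832 / 5.8520e-07
= 1.0737e+07 /m

1.0737e+07


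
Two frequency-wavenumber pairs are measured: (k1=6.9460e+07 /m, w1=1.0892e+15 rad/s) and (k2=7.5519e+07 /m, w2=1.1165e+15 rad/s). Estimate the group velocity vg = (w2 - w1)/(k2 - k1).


vg = (w2 - w1) / (k2 - k1)
= (1.1165e+15 - 1.0892e+15) / (7.5519e+07 - 6.9460e+07)
= 2.7300e+13 / 6.0590e+06
= 4.5057e+06 m/s

4.5057e+06


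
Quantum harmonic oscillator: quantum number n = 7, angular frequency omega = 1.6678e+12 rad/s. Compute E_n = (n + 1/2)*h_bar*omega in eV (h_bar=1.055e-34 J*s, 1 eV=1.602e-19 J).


E = (n + 1/2) * h_bar * omega
= (7 + 0.5) * 1.055e-34 * 1.6678e+12
= 7.5 * 1.7595e-22
= 1.3196e-21 J
= 0.0082 eV

0.0082


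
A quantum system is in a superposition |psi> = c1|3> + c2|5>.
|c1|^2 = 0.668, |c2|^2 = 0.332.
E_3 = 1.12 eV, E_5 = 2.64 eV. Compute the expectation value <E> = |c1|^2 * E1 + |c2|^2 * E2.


<E> = |c1|^2 * E1 + |c2|^2 * E2
= 0.668 * 1.12 + 0.332 * 2.64
= 0.7482 + 0.8765
= 1.6246 eV

1.6246


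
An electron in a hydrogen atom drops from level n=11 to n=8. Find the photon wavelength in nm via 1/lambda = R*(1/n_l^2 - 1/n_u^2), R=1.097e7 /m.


1/lambda = R * (1/n_l^2 - 1/n_u^2)
= 1.097e7 * (1/8^2 - 1/11^2)
= 1.097e7 * (0.015625 - 0.008264)
= 1.097e7 * 0.007361
= 8.0745e+04 /m
lambda = 1 / 8.0745e+04 = 12384.6535 nm

12384.6535


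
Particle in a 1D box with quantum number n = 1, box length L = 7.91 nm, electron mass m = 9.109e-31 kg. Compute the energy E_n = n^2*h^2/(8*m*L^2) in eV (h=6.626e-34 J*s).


E = n^2 * h^2 / (8 * m * L^2)
= 1^2 * (6.626e-34)^2 / (8 * 9.109e-31 * (7.91e-9)^2)
= 1 * 4.3904e-67 / (8 * 9.109e-31 * 6.2568e-17)
= 9.6292e-22 J
= 0.006 eV

0.006


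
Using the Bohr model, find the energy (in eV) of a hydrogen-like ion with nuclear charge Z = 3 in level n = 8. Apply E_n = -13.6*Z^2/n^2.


E_n = -13.6 * Z^2 / n^2
= -13.6 * 3^2 / 8^2
= -13.6 * 9 / 64
= -1.9125 eV

-1.9125


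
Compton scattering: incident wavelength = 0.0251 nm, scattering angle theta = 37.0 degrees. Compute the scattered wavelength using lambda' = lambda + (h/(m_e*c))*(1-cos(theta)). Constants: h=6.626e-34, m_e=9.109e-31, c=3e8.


Compton wavelength: h/(m_e*c) = 2.4247e-12 m
d_lambda = 2.4247e-12 * (1 - cos(37.0 deg))
= 2.4247e-12 * 0.201364
= 4.8825e-13 m = 0.000488 nm
lambda' = 0.0251 + 0.000488
= 0.025588 nm

0.025588


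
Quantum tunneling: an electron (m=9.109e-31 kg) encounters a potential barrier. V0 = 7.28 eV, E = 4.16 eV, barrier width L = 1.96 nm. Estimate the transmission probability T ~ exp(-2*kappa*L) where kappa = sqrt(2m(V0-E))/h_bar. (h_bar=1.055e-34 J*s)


V0 - E = 3.12 eV = 4.9982e-19 J
kappa = sqrt(2 * m * (V0-E)) / h_bar
= sqrt(2 * 9.109e-31 * 4.9982e-19) / 1.055e-34
= 9.0450e+09 /m
2*kappa*L = 2 * 9.0450e+09 * 1.96e-9
= 35.4562
T = exp(-35.4562) = 3.995366e-16

3.995366e-16


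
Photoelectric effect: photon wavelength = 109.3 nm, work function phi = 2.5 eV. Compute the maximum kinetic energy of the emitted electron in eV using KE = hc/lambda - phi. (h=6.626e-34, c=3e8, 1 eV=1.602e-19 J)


E_photon = hc / lambda
= (6.626e-34)(3e8) / (109.3e-9)
= 1.8187e-18 J
= 11.3525 eV
KE = E_photon - phi
= 11.3525 - 2.5
= 8.8525 eV

8.8525


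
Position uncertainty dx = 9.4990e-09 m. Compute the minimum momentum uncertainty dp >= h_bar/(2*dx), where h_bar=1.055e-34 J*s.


dp = h_bar / (2 * dx)
= 1.055e-34 / (2 * 9.4990e-09)
= 1.055e-34 / 1.8998e-08
= 5.5532e-27 kg*m/s

5.5532e-27


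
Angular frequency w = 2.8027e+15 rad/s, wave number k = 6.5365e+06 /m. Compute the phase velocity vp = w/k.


vp = w / k
= 2.8027e+15 / 6.5365e+06
= 4.2878e+08 m/s

4.2878e+08


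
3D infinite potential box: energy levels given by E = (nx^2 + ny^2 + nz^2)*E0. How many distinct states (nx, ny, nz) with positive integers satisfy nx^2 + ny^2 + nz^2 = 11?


Enumerate all (nx, ny, nz) with nx^2 + ny^2 + nz^2 = 11:
(1,1,3)
(1,3,1)
(3,1,1)
Total degeneracy = 3

3


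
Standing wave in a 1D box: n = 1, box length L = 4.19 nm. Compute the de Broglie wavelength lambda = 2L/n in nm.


lambda = 2L / n
= 2 * 4.19 / 1
= 8.38 / 1
= 8.38 nm

8.38


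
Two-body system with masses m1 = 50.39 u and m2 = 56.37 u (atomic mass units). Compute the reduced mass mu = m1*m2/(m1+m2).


mu = m1 * m2 / (m1 + m2)
= 50.39 * 56.37 / (50.39 + 56.37)
= 2840.4843 / 106.76
= 26.6063 u

26.6063


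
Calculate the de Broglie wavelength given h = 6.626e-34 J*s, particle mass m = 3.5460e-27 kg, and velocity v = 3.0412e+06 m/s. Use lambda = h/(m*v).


lambda = h / (m * v)
= 6.626e-34 / (3.5460e-27 * 3.0412e+06)
= 6.626e-34 / 1.0784e-20
= 6.1442e-14 m

6.1442e-14


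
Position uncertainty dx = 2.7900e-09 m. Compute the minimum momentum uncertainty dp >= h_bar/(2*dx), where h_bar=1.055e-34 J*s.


dp = h_bar / (2 * dx)
= 1.055e-34 / (2 * 2.7900e-09)
= 1.055e-34 / 5.5800e-09
= 1.8907e-26 kg*m/s

1.8907e-26


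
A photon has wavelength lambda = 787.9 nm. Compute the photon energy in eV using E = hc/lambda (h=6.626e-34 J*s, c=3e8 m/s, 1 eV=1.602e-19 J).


E = hc / lambda
= (6.626e-34)(3e8) / (787.9e-9)
= 1.9878e-25 / 7.8790e-07
= 2.5229e-19 J
Converting to eV: 2.5229e-19 / 1.602e-19
= 1.5748 eV

1.5748


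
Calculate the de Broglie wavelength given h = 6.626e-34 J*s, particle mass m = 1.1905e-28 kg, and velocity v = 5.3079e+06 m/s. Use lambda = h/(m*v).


lambda = h / (m * v)
= 6.626e-34 / (1.1905e-28 * 5.3079e+06)
= 6.626e-34 / 6.3191e-22
= 1.0486e-12 m

1.0486e-12


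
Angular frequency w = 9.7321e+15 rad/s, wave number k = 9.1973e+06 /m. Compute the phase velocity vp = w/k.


vp = w / k
= 9.7321e+15 / 9.1973e+06
= 1.0581e+09 m/s

1.0581e+09


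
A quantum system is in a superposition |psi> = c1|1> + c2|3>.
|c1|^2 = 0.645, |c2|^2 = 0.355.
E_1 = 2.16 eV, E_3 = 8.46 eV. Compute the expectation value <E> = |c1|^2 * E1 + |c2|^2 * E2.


<E> = |c1|^2 * E1 + |c2|^2 * E2
= 0.645 * 2.16 + 0.355 * 8.46
= 1.3932 + 3.0033
= 4.3965 eV

4.3965


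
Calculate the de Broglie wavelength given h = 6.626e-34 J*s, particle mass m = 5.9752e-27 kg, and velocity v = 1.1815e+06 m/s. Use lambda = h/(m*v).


lambda = h / (m * v)
= 6.626e-34 / (5.9752e-27 * 1.1815e+06)
= 6.626e-34 / 7.0597e-21
= 9.3857e-14 m

9.3857e-14


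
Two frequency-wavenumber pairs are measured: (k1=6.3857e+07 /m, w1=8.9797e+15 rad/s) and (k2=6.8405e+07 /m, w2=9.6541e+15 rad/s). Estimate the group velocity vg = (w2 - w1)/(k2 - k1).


vg = (w2 - w1) / (k2 - k1)
= (9.6541e+15 - 8.9797e+15) / (6.8405e+07 - 6.3857e+07)
= 6.7440e+14 / 4.5480e+06
= 1.4828e+08 m/s

1.4828e+08


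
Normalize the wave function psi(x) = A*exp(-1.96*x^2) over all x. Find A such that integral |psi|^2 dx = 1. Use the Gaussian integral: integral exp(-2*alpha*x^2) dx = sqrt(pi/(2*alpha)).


integral |psi|^2 dx = A^2 * sqrt(pi/(2*alpha)) = 1
A^2 = sqrt(2*alpha/pi)
= sqrt(2 * 1.96 / pi)
= 1.117038
A = sqrt(1.117038)
= 1.0569

1.0569


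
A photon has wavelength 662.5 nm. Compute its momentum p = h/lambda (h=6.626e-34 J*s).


p = h / lambda
= 6.626e-34 / (662.5e-9)
= 6.626e-34 / 6.6250e-07
= 1.0002e-27 kg*m/s

1.0002e-27


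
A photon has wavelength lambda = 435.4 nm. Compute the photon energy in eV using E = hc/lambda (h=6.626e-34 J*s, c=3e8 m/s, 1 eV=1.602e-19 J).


E = hc / lambda
= (6.626e-34)(3e8) / (435.4e-9)
= 1.9878e-25 / 4.3540e-07
= 4.5655e-19 J
Converting to eV: 4.5655e-19 / 1.602e-19
= 2.8498 eV

2.8498


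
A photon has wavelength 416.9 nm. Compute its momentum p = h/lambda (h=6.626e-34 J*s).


p = h / lambda
= 6.626e-34 / (416.9e-9)
= 6.626e-34 / 4.1690e-07
= 1.5893e-27 kg*m/s

1.5893e-27


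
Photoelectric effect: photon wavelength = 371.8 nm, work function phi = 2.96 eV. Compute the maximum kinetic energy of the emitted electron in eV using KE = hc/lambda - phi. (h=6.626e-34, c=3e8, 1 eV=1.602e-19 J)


E_photon = hc / lambda
= (6.626e-34)(3e8) / (371.8e-9)
= 5.3464e-19 J
= 3.3373 eV
KE = E_photon - phi
= 3.3373 - 2.96
= 0.3773 eV

0.3773


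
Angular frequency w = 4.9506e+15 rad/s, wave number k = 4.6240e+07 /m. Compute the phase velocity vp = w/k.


vp = w / k
= 4.9506e+15 / 4.6240e+07
= 1.0706e+08 m/s

1.0706e+08


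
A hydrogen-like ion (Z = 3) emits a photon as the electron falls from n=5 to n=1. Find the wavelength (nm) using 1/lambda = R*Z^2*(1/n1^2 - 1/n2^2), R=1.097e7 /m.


1/lambda = R * Z^2 * (1/n1^2 - 1/n2^2)
= 1.097e7 * 3^2 * (1/1^2 - 1/5^2)
= 1.097e7 * 9 * (1.0 - 0.04)
= 9.4781e+07 /m
lambda = 1 / 9.4781e+07
= 10.5507 nm

10.5507


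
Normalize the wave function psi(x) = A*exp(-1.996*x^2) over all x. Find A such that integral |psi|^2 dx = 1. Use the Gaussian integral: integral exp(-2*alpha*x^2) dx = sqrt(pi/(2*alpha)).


integral |psi|^2 dx = A^2 * sqrt(pi/(2*alpha)) = 1
A^2 = sqrt(2*alpha/pi)
= sqrt(2 * 1.996 / pi)
= 1.12725
A = sqrt(1.12725)
= 1.0617

1.0617


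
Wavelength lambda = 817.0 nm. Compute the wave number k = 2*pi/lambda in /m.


k = 2 * pi / lambda
= 6.2832 / (817.0e-9)
= 6.2832 / 8.1700e-07
= 7.6906e+06 /m

7.6906e+06


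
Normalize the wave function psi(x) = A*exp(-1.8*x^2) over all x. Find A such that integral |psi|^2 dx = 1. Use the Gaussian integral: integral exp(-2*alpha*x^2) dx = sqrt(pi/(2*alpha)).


integral |psi|^2 dx = A^2 * sqrt(pi/(2*alpha)) = 1
A^2 = sqrt(2*alpha/pi)
= sqrt(2 * 1.8 / pi)
= 1.070474
A = sqrt(1.070474)
= 1.0346

1.0346


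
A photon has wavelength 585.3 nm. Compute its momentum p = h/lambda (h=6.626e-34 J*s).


p = h / lambda
= 6.626e-34 / (585.3e-9)
= 6.626e-34 / 5.8530e-07
= 1.1321e-27 kg*m/s

1.1321e-27


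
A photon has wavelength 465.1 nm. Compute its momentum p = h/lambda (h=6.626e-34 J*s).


p = h / lambda
= 6.626e-34 / (465.1e-9)
= 6.626e-34 / 4.6510e-07
= 1.4246e-27 kg*m/s

1.4246e-27


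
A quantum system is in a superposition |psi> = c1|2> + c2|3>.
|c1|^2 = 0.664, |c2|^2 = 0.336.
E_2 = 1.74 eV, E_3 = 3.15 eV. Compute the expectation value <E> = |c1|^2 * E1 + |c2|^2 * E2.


<E> = |c1|^2 * E1 + |c2|^2 * E2
= 0.664 * 1.74 + 0.336 * 3.15
= 1.1554 + 1.0584
= 2.2138 eV

2.2138


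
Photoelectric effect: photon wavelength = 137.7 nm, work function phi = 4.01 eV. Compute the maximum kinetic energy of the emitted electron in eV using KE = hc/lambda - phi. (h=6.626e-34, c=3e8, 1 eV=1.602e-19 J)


E_photon = hc / lambda
= (6.626e-34)(3e8) / (137.7e-9)
= 1.4436e-18 J
= 9.0111 eV
KE = E_photon - phi
= 9.0111 - 4.01
= 5.0011 eV

5.0011


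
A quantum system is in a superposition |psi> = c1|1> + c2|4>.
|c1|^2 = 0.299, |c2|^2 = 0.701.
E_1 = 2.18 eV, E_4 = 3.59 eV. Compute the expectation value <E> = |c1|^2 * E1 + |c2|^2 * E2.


<E> = |c1|^2 * E1 + |c2|^2 * E2
= 0.299 * 2.18 + 0.701 * 3.59
= 0.6518 + 2.5166
= 3.1684 eV

3.1684


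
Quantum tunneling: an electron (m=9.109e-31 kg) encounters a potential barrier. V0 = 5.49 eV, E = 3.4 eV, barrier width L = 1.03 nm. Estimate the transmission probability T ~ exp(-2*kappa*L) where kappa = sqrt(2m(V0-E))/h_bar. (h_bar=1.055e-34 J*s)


V0 - E = 2.09 eV = 3.3482e-19 J
kappa = sqrt(2 * m * (V0-E)) / h_bar
= sqrt(2 * 9.109e-31 * 3.3482e-19) / 1.055e-34
= 7.4029e+09 /m
2*kappa*L = 2 * 7.4029e+09 * 1.03e-9
= 15.25
T = exp(-15.25) = 2.382398e-07

2.382398e-07


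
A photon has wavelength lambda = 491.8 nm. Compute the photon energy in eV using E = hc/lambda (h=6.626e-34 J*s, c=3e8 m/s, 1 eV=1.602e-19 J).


E = hc / lambda
= (6.626e-34)(3e8) / (491.8e-9)
= 1.9878e-25 / 4.9180e-07
= 4.0419e-19 J
Converting to eV: 4.0419e-19 / 1.602e-19
= 2.523 eV

2.523


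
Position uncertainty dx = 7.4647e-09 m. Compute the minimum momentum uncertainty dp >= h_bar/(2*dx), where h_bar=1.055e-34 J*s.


dp = h_bar / (2 * dx)
= 1.055e-34 / (2 * 7.4647e-09)
= 1.055e-34 / 1.4929e-08
= 7.0666e-27 kg*m/s

7.0666e-27


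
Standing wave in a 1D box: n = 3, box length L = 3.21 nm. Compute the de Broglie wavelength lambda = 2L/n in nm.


lambda = 2L / n
= 2 * 3.21 / 3
= 6.42 / 3
= 2.14 nm

2.14


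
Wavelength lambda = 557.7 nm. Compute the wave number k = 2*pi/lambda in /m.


k = 2 * pi / lambda
= 6.2832 / (557.7e-9)
= 6.2832 / 5.5770e-07
= 1.1266e+07 /m

1.1266e+07


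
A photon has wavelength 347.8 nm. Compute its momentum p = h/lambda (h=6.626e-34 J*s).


p = h / lambda
= 6.626e-34 / (347.8e-9)
= 6.626e-34 / 3.4780e-07
= 1.9051e-27 kg*m/s

1.9051e-27


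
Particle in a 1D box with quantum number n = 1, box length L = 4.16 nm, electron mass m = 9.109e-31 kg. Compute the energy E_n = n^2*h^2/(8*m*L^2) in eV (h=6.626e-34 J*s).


E = n^2 * h^2 / (8 * m * L^2)
= 1^2 * (6.626e-34)^2 / (8 * 9.109e-31 * (4.16e-9)^2)
= 1 * 4.3904e-67 / (8 * 9.109e-31 * 1.7306e-17)
= 3.4814e-21 J
= 0.0217 eV

0.0217


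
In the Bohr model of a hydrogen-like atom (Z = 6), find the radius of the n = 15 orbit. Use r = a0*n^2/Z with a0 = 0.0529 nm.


r = a0 * n^2 / Z
= 0.0529 * 15^2 / 6
= 0.0529 * 225 / 6
= 1.9837 nm

1.9837


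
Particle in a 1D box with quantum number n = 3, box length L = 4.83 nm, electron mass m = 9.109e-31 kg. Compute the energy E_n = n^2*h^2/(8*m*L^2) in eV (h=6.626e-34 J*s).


E = n^2 * h^2 / (8 * m * L^2)
= 3^2 * (6.626e-34)^2 / (8 * 9.109e-31 * (4.83e-9)^2)
= 9 * 4.3904e-67 / (8 * 9.109e-31 * 2.3329e-17)
= 2.3243e-20 J
= 0.1451 eV

0.1451


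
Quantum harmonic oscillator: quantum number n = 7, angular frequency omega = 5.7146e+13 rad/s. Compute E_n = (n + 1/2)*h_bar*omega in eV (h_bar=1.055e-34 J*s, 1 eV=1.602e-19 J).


E = (n + 1/2) * h_bar * omega
= (7 + 0.5) * 1.055e-34 * 5.7146e+13
= 7.5 * 6.0289e-21
= 4.5217e-20 J
= 0.2823 eV

0.2823


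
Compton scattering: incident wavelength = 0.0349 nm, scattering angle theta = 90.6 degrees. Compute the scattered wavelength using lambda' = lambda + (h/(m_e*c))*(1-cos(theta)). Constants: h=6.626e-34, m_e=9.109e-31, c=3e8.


Compton wavelength: h/(m_e*c) = 2.4247e-12 m
d_lambda = 2.4247e-12 * (1 - cos(90.6 deg))
= 2.4247e-12 * 1.010472
= 2.4501e-12 m = 0.00245 nm
lambda' = 0.0349 + 0.00245
= 0.03735 nm

0.03735


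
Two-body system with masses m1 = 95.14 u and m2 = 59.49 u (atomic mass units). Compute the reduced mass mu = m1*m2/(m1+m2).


mu = m1 * m2 / (m1 + m2)
= 95.14 * 59.49 / (95.14 + 59.49)
= 5659.8786 / 154.63
= 36.6027 u

36.6027


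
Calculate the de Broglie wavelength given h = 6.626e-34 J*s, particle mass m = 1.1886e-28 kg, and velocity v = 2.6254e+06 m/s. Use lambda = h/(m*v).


lambda = h / (m * v)
= 6.626e-34 / (1.1886e-28 * 2.6254e+06)
= 6.626e-34 / 3.1206e-22
= 2.1233e-12 m

2.1233e-12


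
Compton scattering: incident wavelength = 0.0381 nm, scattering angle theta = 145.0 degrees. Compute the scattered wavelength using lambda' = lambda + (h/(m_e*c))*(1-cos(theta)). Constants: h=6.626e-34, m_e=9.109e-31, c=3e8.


Compton wavelength: h/(m_e*c) = 2.4247e-12 m
d_lambda = 2.4247e-12 * (1 - cos(145.0 deg))
= 2.4247e-12 * 1.819152
= 4.4109e-12 m = 0.004411 nm
lambda' = 0.0381 + 0.004411
= 0.042511 nm

0.042511


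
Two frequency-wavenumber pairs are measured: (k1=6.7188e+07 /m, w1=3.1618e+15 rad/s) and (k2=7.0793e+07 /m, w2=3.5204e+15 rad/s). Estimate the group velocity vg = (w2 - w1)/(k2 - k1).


vg = (w2 - w1) / (k2 - k1)
= (3.5204e+15 - 3.1618e+15) / (7.0793e+07 - 6.7188e+07)
= 3.5860e+14 / 3.6050e+06
= 9.9473e+07 m/s

9.9473e+07


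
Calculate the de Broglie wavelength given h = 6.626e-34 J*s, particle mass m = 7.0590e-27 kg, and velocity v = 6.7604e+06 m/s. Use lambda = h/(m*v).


lambda = h / (m * v)
= 6.626e-34 / (7.0590e-27 * 6.7604e+06)
= 6.626e-34 / 4.7722e-20
= 1.3885e-14 m

1.3885e-14


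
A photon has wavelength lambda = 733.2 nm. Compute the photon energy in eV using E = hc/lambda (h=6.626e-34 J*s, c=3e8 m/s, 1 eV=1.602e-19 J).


E = hc / lambda
= (6.626e-34)(3e8) / (733.2e-9)
= 1.9878e-25 / 7.3320e-07
= 2.7111e-19 J
Converting to eV: 2.7111e-19 / 1.602e-19
= 1.6923 eV

1.6923


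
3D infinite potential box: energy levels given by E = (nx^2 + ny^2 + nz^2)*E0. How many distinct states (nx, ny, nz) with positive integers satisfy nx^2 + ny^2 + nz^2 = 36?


Enumerate all (nx, ny, nz) with nx^2 + ny^2 + nz^2 = 36:
(2,4,4)
(4,2,4)
(4,4,2)
Total degeneracy = 3

3


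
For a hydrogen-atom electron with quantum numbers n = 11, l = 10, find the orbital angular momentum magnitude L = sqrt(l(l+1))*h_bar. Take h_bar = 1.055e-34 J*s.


L = sqrt(l*(l+1)) * h_bar
= sqrt(10 * 11) * 1.055e-34
= sqrt(110) * 1.055e-34
= 10.4881 * 1.055e-34
= 1.1065e-33 J*s

1.1065e-33


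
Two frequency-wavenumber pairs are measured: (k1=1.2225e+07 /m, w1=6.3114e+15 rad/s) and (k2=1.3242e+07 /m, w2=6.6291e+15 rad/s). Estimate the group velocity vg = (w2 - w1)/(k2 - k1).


vg = (w2 - w1) / (k2 - k1)
= (6.6291e+15 - 6.3114e+15) / (1.3242e+07 - 1.2225e+07)
= 3.1770e+14 / 1.0170e+06
= 3.1239e+08 m/s

3.1239e+08


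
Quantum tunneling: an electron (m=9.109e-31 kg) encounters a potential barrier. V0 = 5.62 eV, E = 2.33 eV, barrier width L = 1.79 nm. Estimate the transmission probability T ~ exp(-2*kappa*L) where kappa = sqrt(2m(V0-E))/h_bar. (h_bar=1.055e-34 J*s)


V0 - E = 3.29 eV = 5.2706e-19 J
kappa = sqrt(2 * m * (V0-E)) / h_bar
= sqrt(2 * 9.109e-31 * 5.2706e-19) / 1.055e-34
= 9.2881e+09 /m
2*kappa*L = 2 * 9.2881e+09 * 1.79e-9
= 33.2514
T = exp(-33.2514) = 3.623217e-15

3.623217e-15


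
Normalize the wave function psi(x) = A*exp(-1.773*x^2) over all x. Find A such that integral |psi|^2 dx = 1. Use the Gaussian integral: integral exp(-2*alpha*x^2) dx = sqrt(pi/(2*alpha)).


integral |psi|^2 dx = A^2 * sqrt(pi/(2*alpha)) = 1
A^2 = sqrt(2*alpha/pi)
= sqrt(2 * 1.773 / pi)
= 1.062416
A = sqrt(1.062416)
= 1.0307

1.0307


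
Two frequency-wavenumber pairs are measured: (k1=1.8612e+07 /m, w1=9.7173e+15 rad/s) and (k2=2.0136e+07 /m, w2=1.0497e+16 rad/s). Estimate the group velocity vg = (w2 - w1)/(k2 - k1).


vg = (w2 - w1) / (k2 - k1)
= (1.0497e+16 - 9.7173e+15) / (2.0136e+07 - 1.8612e+07)
= 7.7970e+14 / 1.5240e+06
= 5.1161e+08 m/s

5.1161e+08


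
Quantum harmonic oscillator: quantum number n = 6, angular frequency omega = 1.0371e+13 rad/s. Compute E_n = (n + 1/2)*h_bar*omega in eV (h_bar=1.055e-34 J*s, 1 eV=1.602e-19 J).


E = (n + 1/2) * h_bar * omega
= (6 + 0.5) * 1.055e-34 * 1.0371e+13
= 6.5 * 1.0941e-21
= 7.1119e-21 J
= 0.0444 eV

0.0444


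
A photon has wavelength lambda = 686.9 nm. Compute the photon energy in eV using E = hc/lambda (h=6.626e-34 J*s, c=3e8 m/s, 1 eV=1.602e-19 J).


E = hc / lambda
= (6.626e-34)(3e8) / (686.9e-9)
= 1.9878e-25 / 6.8690e-07
= 2.8939e-19 J
Converting to eV: 2.8939e-19 / 1.602e-19
= 1.8064 eV

1.8064


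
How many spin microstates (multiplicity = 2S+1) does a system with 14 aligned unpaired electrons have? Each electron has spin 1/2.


Total spin S = N * (1/2) = 14 * 0.5 = 7.0
Spin multiplicity = 2S + 1
= 2 * 7.0 + 1
= 15

15


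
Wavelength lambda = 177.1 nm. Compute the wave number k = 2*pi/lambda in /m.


k = 2 * pi / lambda
= 6.2832 / (177.1e-9)
= 6.2832 / 1.7710e-07
= 3.5478e+07 /m

3.5478e+07


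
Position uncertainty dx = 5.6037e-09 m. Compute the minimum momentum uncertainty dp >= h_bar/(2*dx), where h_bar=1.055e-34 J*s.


dp = h_bar / (2 * dx)
= 1.055e-34 / (2 * 5.6037e-09)
= 1.055e-34 / 1.1207e-08
= 9.4134e-27 kg*m/s

9.4134e-27


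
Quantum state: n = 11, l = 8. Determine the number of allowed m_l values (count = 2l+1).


m_l ranges from -l to +l in integer steps
So m_l goes from -8 to +8
Count = 2l + 1 = 2*8 + 1
= 17

17


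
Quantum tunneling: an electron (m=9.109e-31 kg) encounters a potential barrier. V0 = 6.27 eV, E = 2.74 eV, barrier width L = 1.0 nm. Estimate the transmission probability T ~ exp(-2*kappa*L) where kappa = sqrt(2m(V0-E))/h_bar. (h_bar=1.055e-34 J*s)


V0 - E = 3.53 eV = 5.6551e-19 J
kappa = sqrt(2 * m * (V0-E)) / h_bar
= sqrt(2 * 9.109e-31 * 5.6551e-19) / 1.055e-34
= 9.6209e+09 /m
2*kappa*L = 2 * 9.6209e+09 * 1.0e-9
= 19.2418
T = exp(-19.2418) = 4.399234e-09

4.399234e-09


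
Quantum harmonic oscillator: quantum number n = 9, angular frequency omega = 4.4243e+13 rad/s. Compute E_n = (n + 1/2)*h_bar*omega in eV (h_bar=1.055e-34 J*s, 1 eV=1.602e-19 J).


E = (n + 1/2) * h_bar * omega
= (9 + 0.5) * 1.055e-34 * 4.4243e+13
= 9.5 * 4.6676e-21
= 4.4343e-20 J
= 0.2768 eV

0.2768


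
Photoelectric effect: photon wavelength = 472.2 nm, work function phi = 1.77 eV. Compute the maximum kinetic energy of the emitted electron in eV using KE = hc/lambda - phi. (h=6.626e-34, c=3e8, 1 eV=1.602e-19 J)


E_photon = hc / lambda
= (6.626e-34)(3e8) / (472.2e-9)
= 4.2097e-19 J
= 2.6278 eV
KE = E_photon - phi
= 2.6278 - 1.77
= 0.8578 eV

0.8578


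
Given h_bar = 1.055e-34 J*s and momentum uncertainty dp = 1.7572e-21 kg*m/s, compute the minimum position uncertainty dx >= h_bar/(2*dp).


dx = h_bar / (2 * dp)
= 1.055e-34 / (2 * 1.7572e-21)
= 1.055e-34 / 3.5144e-21
= 3.0019e-14 m

3.0019e-14


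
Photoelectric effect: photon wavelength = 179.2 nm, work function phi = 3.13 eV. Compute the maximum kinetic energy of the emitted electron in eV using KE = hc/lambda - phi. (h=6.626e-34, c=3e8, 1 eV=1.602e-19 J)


E_photon = hc / lambda
= (6.626e-34)(3e8) / (179.2e-9)
= 1.1093e-18 J
= 6.9242 eV
KE = E_photon - phi
= 6.9242 - 3.13
= 3.7942 eV

3.7942


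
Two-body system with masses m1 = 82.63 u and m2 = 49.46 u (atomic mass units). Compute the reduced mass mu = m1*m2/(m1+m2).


mu = m1 * m2 / (m1 + m2)
= 82.63 * 49.46 / (82.63 + 49.46)
= 4086.8798 / 132.09
= 30.9401 u

30.9401


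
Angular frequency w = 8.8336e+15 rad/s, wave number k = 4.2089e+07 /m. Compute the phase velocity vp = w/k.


vp = w / k
= 8.8336e+15 / 4.2089e+07
= 2.0988e+08 m/s

2.0988e+08


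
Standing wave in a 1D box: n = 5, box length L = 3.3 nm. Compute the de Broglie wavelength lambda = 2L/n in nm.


lambda = 2L / n
= 2 * 3.3 / 5
= 6.6 / 5
= 1.32 nm

1.32


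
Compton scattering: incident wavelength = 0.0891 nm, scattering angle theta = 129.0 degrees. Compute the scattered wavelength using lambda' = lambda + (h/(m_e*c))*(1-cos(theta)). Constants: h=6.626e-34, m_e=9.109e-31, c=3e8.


Compton wavelength: h/(m_e*c) = 2.4247e-12 m
d_lambda = 2.4247e-12 * (1 - cos(129.0 deg))
= 2.4247e-12 * 1.62932
= 3.9506e-12 m = 0.003951 nm
lambda' = 0.0891 + 0.003951
= 0.093051 nm

0.093051


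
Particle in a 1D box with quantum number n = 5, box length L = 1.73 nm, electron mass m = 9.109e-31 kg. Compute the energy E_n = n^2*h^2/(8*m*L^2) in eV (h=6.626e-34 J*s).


E = n^2 * h^2 / (8 * m * L^2)
= 5^2 * (6.626e-34)^2 / (8 * 9.109e-31 * (1.73e-9)^2)
= 25 * 4.3904e-67 / (8 * 9.109e-31 * 2.9929e-18)
= 5.0326e-19 J
= 3.1414 eV

3.1414


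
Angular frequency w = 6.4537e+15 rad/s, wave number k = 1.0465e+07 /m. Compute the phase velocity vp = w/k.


vp = w / k
= 6.4537e+15 / 1.0465e+07
= 6.1669e+08 m/s

6.1669e+08


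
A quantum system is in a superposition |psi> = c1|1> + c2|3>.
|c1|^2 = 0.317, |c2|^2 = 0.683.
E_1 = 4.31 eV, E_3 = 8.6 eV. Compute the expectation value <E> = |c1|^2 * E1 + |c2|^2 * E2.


<E> = |c1|^2 * E1 + |c2|^2 * E2
= 0.317 * 4.31 + 0.683 * 8.6
= 1.3663 + 5.8738
= 7.2401 eV

7.2401


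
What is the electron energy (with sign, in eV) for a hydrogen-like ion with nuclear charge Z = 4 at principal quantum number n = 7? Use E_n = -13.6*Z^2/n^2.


E_n = -13.6 * Z^2 / n^2
= -13.6 * 4^2 / 7^2
= -13.6 * 16 / 49
= -4.4408 eV

-4.4408


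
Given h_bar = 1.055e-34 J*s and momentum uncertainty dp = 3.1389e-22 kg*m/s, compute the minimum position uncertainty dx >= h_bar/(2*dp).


dx = h_bar / (2 * dp)
= 1.055e-34 / (2 * 3.1389e-22)
= 1.055e-34 / 6.2778e-22
= 1.6805e-13 m

1.6805e-13


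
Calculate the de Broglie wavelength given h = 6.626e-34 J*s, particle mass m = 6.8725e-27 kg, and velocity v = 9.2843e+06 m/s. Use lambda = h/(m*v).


lambda = h / (m * v)
= 6.626e-34 / (6.8725e-27 * 9.2843e+06)
= 6.626e-34 / 6.3806e-20
= 1.0385e-14 m

1.0385e-14


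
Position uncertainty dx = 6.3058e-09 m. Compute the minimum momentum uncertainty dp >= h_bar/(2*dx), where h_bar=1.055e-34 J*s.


dp = h_bar / (2 * dx)
= 1.055e-34 / (2 * 6.3058e-09)
= 1.055e-34 / 1.2612e-08
= 8.3653e-27 kg*m/s

8.3653e-27


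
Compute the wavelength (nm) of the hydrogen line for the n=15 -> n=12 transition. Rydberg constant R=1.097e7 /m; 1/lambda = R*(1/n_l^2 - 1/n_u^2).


1/lambda = R * (1/n_l^2 - 1/n_u^2)
= 1.097e7 * (1/12^2 - 1/15^2)
= 1.097e7 * (0.006944 - 0.004444)
= 1.097e7 * 0.0025
= 2.7425e+04 /m
lambda = 1 / 2.7425e+04 = 36463.0811 nm

36463.0811


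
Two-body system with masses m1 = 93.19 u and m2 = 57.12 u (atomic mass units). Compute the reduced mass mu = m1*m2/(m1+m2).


mu = m1 * m2 / (m1 + m2)
= 93.19 * 57.12 / (93.19 + 57.12)
= 5323.0128 / 150.31
= 35.4136 u

35.4136


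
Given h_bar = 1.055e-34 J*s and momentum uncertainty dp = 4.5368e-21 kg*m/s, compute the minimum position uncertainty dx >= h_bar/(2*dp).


dx = h_bar / (2 * dp)
= 1.055e-34 / (2 * 4.5368e-21)
= 1.055e-34 / 9.0736e-21
= 1.1627e-14 m

1.1627e-14


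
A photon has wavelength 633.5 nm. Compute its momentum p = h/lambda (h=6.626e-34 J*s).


p = h / lambda
= 6.626e-34 / (633.5e-9)
= 6.626e-34 / 6.3350e-07
= 1.0459e-27 kg*m/s

1.0459e-27


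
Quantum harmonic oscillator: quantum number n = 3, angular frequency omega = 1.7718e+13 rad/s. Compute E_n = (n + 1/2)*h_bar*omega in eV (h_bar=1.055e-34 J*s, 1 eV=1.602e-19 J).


E = (n + 1/2) * h_bar * omega
= (3 + 0.5) * 1.055e-34 * 1.7718e+13
= 3.5 * 1.8692e-21
= 6.5424e-21 J
= 0.0408 eV

0.0408


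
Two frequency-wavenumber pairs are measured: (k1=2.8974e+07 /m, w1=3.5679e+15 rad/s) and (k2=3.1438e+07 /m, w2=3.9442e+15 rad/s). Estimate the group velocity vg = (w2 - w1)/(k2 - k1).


vg = (w2 - w1) / (k2 - k1)
= (3.9442e+15 - 3.5679e+15) / (3.1438e+07 - 2.8974e+07)
= 3.7630e+14 / 2.4640e+06
= 1.5272e+08 m/s

1.5272e+08
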